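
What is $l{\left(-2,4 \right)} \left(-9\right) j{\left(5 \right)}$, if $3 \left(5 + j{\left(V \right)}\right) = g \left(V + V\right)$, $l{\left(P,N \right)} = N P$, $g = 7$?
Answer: $1320$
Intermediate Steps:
$j{\left(V \right)} = -5 + \frac{14 V}{3}$ ($j{\left(V \right)} = -5 + \frac{7 \left(V + V\right)}{3} = -5 + \frac{7 \cdot 2 V}{3} = -5 + \frac{14 V}{3}$)
$l{\left(-2,4 \right)} \left(-9\right) j{\left(5 \right)} = 4 \left(-2\right) \left(-9\right) \left(-5 + \frac{14}{3} \cdot 5\right) = \left(-8\right) \left(-9\right) \left(-5 + \frac{70}{3}\right) = 72 \cdot \frac{55}{3} = 1320$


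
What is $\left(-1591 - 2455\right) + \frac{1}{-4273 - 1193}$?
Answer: $- \frac{22115437}{5466} \approx -4046.0$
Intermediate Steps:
$\left(-1591 - 2455\right) + \frac{1}{-4273 - 1193} = -4046 + \frac{1}{-5466} = -4046 - \frac{1}{5466} = - \frac{22115437}{5466}$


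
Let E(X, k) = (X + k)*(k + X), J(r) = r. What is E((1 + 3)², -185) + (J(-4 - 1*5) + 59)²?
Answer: 31061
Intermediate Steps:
E(X, k) = (X + k)² (E(X, k) = (X + k)*(X + k) = (X + k)²)
E((1 + 3)², -185) + (J(-4 - 1*5) + 59)² = ((1 + 3)² - 185)² + ((-4 - 1*5) + 59)² = (4² - 185)² + ((-4 - 5) + 59)² = (16 - 185)² + (-9 + 59)² = (-169)² + 50² = 28561 + 2500 = 31061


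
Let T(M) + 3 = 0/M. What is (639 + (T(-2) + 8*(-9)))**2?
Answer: 318096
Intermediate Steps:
T(M) = -3 (T(M) = -3 + 0/M = -3 + 0 = -3)
(639 + (T(-2) + 8*(-9)))**2 = (639 + (-3 + 8*(-9)))**2 = (639 + (-3 - 72))**2 = (639 - 75)**2 = 564**2 = 318096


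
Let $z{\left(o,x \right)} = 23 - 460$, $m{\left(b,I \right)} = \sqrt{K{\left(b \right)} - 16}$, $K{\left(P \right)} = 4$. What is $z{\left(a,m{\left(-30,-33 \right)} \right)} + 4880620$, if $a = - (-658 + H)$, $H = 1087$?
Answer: $4880183$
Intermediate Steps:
$m{\left(b,I \right)} = 2 i \sqrt{3}$ ($m{\left(b,I \right)} = \sqrt{4 - 16} = \sqrt{-12} = 2 i \sqrt{3}$)
$a = -429$ ($a = - (-658 + 1087) = \left(-1\right) 429 = -429$)
$z{\left(o,x \right)} = -437$ ($z{\left(o,x \right)} = 23 - 460 = -437$)
$z{\left(a,m{\left(-30,-33 \right)} \right)} + 4880620 = -437 + 4880620 = 4880183$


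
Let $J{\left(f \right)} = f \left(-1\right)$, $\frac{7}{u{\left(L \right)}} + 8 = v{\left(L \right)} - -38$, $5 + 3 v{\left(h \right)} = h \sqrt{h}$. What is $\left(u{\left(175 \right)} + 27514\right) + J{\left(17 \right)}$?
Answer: $\frac{9811204451}{356810} + \frac{245 \sqrt{7}}{71362} \approx 27497.0$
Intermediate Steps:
$v{\left(h \right)} = - \frac{5}{3} + \frac{h^{\frac{3}{2}}}{3}$ ($v{\left(h \right)} = - \frac{5}{3} + \frac{h \sqrt{h}}{3} = - \frac{5}{3} + \frac{h^{\frac{3}{2}}}{3}$)
$u{\left(L \right)} = \frac{7}{\frac{85}{3} + \frac{L^{\frac{3}{2}}}{3}}$ ($u{\left(L \right)} = \frac{7}{-8 + \left(\left(- \frac{5}{3} + \frac{L^{\frac{3}{2}}}{3}\right) - -38\right)} = \frac{7}{-8 + \left(\left(- \frac{5}{3} + \frac{L^{\frac{3}{2}}}{3}\right) + 38\right)} = \frac{7}{-8 + \left(\frac{109}{3} + \frac{L^{\frac{3}{2}}}{3}\right)} = \frac{7}{\frac{85}{3} + \frac{L^{\frac{3}{2}}}{3}}$)
$J{\left(f \right)} = - f$
$\left(u{\left(175 \right)} + 27514\right) + J{\left(17 \right)} = \left(\frac{21}{85 + 175^{\frac{3}{2}}} + 27514\right) - 17 = \left(\frac{21}{85 + 875 \sqrt{7}} + 27514\right) - 17 = \left(27514 + \frac{21}{85 + 875 \sqrt{7}}\right) - 17 = 27497 + \frac{21}{85 + 875 \sqrt{7}}$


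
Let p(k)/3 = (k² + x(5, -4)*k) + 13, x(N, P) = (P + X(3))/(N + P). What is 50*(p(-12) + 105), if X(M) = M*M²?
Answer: -12600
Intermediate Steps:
X(M) = M³
x(N, P) = (27 + P)/(N + P) (x(N, P) = (P + 3³)/(N + P) = (P + 27)/(N + P) = (27 + P)/(N + P))
p(k) = 39 + 3*k² + 69*k (p(k) = 3*((k² + ((27 - 4)/(5 - 4))*k) + 13) = 3*((k² + (23/1)*k) + 13) = 3*((k² + (1*23)*k) + 13) = 3*((k² + 23*k) + 13) = 3*(13 + k² + 23*k) = 39 + 3*k² + 69*k)
50*(p(-12) + 105) = 50*((39 + 3*(-12)² + 69*(-12)) + 105) = 50*((39 + 3*144 - 828) + 105) = 50*((39 + 432 - 828) + 105) = 50*(-357 + 105) = 50*(-252) = -12600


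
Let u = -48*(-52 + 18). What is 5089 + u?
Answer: 6721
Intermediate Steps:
u = 1632 (u = -48*(-34) = 1632)
5089 + u = 5089 + 1632 = 6721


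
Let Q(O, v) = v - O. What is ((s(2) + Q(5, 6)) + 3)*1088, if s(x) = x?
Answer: 6528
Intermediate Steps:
((s(2) + Q(5, 6)) + 3)*1088 = ((2 + (6 - 1*5)) + 3)*1088 = ((2 + (6 - 5)) + 3)*1088 = ((2 + 1) + 3)*1088 = (3 + 3)*1088 = 6*1088 = 6528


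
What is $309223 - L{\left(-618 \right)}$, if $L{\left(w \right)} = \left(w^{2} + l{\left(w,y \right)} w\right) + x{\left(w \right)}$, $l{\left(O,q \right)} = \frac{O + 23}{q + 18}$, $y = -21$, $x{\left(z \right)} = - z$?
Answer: $49251$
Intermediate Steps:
$l{\left(O,q \right)} = \frac{23 + O}{18 + q}$
$L{\left(w \right)} = w^{2} - w + w \left(- \frac{23}{3} - \frac{w}{3}\right)$ ($L{\left(w \right)} = \left(w^{2} + \frac{23 + w}{18 - 21} w\right) - w = \left(w^{2} + \frac{23 + w}{-3} w\right) - w = \left(w^{2} + - \frac{23 + w}{3} w\right) - w = \left(w^{2} + \left(- \frac{23}{3} - \frac{w}{3}\right) w\right) - w = \left(w^{2} + w \left(- \frac{23}{3} - \frac{w}{3}\right)\right) - w = w^{2} - w + w \left(- \frac{23}{3} - \frac{w}{3}\right)$)
$309223 - L{\left(-618 \right)} = 309223 - \frac{2}{3} \left(-618\right) \left(-13 - 618\right) = 309223 - \frac{2}{3} \left(-618\right) \left(-631\right) = 309223 - 259972 = 49251$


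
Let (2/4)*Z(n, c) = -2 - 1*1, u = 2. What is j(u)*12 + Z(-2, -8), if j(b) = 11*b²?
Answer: 522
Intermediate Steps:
Z(n, c) = -6 (Z(n, c) = 2*(-2 - 1*1) = 2*(-2 - 1) = 2*(-3) = -6)
j(u)*12 + Z(-2, -8) = (11*2²)*12 - 6 = (11*4)*12 - 6 = 44*12 - 6 = 528 - 6 = 522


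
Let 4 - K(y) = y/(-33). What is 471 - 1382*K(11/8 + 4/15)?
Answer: -10148987/1980 ≈ -5125.8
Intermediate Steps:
K(y) = 4 + y/33 (K(y) = 4 - y/(-33) = 4 - y*(-1)/33 = 4 - (-1)*y/33 = 4 + y/33)
471 - 1382*K(11/8 + 4/15) = 471 - 1382*(4 + (11/8 + 4/15)/33) = 471 - 1382*(4 + (1/33)*(197/120)) = 471 - 1382*(4 + 197/3960) = 471 - 1382*16037/3960 = 471 - 11081567/1980 = -10148987/1980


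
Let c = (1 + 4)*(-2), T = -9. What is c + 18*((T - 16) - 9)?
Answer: -622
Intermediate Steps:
c = -10 (c = 5*(-2) = -10)
c + 18*((T - 16) - 9) = -10 + 18*((-9 - 16) - 9) = -10 + 18*(-25 - 9) = -10 + 18*(-34) = -10 - 612 = -622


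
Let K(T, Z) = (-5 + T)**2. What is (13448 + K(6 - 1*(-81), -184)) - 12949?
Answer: 7223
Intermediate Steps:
(13448 + K(6 - 1*(-81), -184)) - 12949 = (13448 + (-5 + (6 - 1*(-81)))**2) - 12949 = (13448 + (-5 + (6 + 81))**2) - 12949 = (13448 + (-5 + 87)**2) - 12949 = (13448 + 82**2) - 12949 = (13448 + 6724) - 12949 = 20172 - 12949 = 7223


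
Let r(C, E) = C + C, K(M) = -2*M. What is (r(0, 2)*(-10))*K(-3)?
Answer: 0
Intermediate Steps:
r(C, E) = 2*C
(r(0, 2)*(-10))*K(-3) = ((2*0)*(-10))*(-2*(-3)) = (0*(-10))*6 = 0*6 = 0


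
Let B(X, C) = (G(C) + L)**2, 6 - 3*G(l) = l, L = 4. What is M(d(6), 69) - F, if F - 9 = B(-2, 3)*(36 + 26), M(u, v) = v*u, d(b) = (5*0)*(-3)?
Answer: -1559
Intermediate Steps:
G(l) = 2 - l/3
d(b) = 0 (d(b) = 0*(-3) = 0)
B(X, C) = (6 - C/3)**2 (B(X, C) = ((2 - C/3) + 4)**2 = (6 - C/3)**2)
M(u, v) = u*v
F = 1559 (F = 9 + ((-18 + 3)**2/9)*(36 + 26) = 9 + ((1/9)*(-15)**2)*62 = 9 + ((1/9)*225)*62 = 9 + 25*62 = 9 + 1550 = 1559)
M(d(6), 69) - F = 0*69 - 1*1559 = 0 - 1559 = -1559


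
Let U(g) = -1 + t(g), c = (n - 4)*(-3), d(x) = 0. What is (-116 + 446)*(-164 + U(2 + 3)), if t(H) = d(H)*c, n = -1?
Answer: -54450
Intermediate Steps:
c = 15 (c = (-1 - 4)*(-3) = -5*(-3) = 15)
t(H) = 0 (t(H) = 0*15 = 0)
U(g) = -1 (U(g) = -1 + 0 = -1)
(-116 + 446)*(-164 + U(2 + 3)) = (-116 + 446)*(-164 - 1) = 330*(-165) = -54450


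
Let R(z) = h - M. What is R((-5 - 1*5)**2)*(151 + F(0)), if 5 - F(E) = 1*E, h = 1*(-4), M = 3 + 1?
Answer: -1248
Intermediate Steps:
M = 4
h = -4
F(E) = 5 - E
R(z) = -8 (R(z) = -4 - 1*4 = -4 - 4 = -8)
R((-5 - 1*5)**2)*(151 + F(0)) = -8*(151 + (5 - 1*0)) = -8*(151 + (5 + 0)) = -8*(151 + 5) = -8*156 = -1248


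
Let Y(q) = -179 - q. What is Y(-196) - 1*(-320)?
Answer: 337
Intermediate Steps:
Y(-196) - 1*(-320) = (-179 - 1*(-196)) - 1*(-320) = (-179 + 196) + 320 = 17 + 320 = 337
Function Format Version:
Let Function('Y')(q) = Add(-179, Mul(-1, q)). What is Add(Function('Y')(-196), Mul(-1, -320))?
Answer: 337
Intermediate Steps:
Add(Function('Y')(-196), Mul(-1, -320)) = Add(Add(-179, Mul(-1, -196)), Mul(-1, -320)) = Add(Add(-179, 196), 320) = Add(17, 320) = 337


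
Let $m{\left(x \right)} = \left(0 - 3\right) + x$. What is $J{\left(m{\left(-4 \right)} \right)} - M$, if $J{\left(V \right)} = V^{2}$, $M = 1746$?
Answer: $-1697$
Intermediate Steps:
$m{\left(x \right)} = -3 + x$
$J{\left(m{\left(-4 \right)} \right)} - M = \left(-3 - 4\right)^{2} - 1746 = \left(-7\right)^{2} - 1746 = 49 - 1746 = -1697$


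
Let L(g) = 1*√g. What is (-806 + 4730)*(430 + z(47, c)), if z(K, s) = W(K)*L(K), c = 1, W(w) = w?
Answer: 1687320 + 184428*√47 ≈ 2.9517e+6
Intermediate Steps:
L(g) = √g
z(K, s) = K^(3/2) (z(K, s) = K*√K = K^(3/2))
(-806 + 4730)*(430 + z(47, c)) = (-806 + 4730)*(430 + 47^(3/2)) = 3924*(430 + 47*√47) = 1687320 + 184428*√47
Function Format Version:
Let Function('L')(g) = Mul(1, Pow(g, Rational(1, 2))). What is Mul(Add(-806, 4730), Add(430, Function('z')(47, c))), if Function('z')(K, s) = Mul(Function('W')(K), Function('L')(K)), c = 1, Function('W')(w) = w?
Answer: Add(1687320, Mul(184428, Pow(47, Rational(1, 2)))) ≈ 2.9517e+6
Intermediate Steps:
Function('L')(g) = Pow(g, Rational(1, 2))
Function('z')(K, s) = Pow(K, Rational(3, 2)) (Function('z')(K, s) = Mul(K, Pow(K, Rational(1, 2))) = Pow(K, Rational(3, 2)))
Mul(Add(-806, 4730), Add(430, Function('z')(47, c))) = Mul(Add(-806, 4730), Add(430, Pow(47, Rational(3, 2)))) = Mul(3924, Add(430, Mul(47, Pow(47, Rational(1, 2))))) = Add(1687320, Mul(184428, Pow(47, Rational(1, 2))))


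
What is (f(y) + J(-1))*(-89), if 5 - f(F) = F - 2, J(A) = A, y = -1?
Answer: -623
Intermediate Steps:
f(F) = 7 - F (f(F) = 5 - (F - 2) = 5 - (-2 + F) = 5 + (2 - F) = 7 - F)
(f(y) + J(-1))*(-89) = ((7 - 1*(-1)) - 1)*(-89) = ((7 + 1) - 1)*(-89) = (8 - 1)*(-89) = 7*(-89) = -623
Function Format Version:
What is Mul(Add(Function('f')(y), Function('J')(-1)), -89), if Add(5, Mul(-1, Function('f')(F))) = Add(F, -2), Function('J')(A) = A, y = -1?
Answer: -623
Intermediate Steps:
Function('f')(F) = Add(7, Mul(-1, F)) (Function('f')(F) = Add(5, Mul(-1, Add(F, -2))) = Add(5, Mul(-1, Add(-2, F))) = Add(5, Add(2, Mul(-1, F))) = Add(7, Mul(-1, F)))
Mul(Add(Function('f')(y), Function('J')(-1)), -89) = Mul(Add(Add(7, Mul(-1, -1)), -1), -89) = Mul(Add(Add(7, 1), -1), -89) = Mul(Add(8, -1), -89) = Mul(7, -89) = -623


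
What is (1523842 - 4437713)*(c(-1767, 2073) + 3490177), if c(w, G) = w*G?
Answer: 503557702994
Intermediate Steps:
c(w, G) = G*w
(1523842 - 4437713)*(c(-1767, 2073) + 3490177) = (1523842 - 4437713)*(2073*(-1767) + 3490177) = -2913871*(-3662991 + 3490177) = -2913871*(-172814) = 503557702994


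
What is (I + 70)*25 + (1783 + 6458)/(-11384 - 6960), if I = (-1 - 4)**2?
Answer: 43558759/18344 ≈ 2374.6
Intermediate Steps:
I = 25 (I = (-5)**2 = 25)
(I + 70)*25 + (1783 + 6458)/(-11384 - 6960) = (25 + 70)*25 + (1783 + 6458)/(-11384 - 6960) = 95*25 + 8241/(-18344) = 2375 + 8241*(-1/18344) = 2375 - 8241/18344 = 43558759/18344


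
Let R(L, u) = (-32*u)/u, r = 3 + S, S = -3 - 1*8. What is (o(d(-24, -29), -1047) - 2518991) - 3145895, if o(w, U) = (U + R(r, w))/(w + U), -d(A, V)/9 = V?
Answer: -4452599317/786 ≈ -5.6649e+6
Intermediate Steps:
d(A, V) = -9*V
S = -11 (S = -3 - 8 = -11)
r = -8 (r = 3 - 11 = -8)
R(L, u) = -32
o(w, U) = (-32 + U)/(U + w) (o(w, U) = (U - 32)/(w + U) = (-32 + U)/(U + w))
(o(d(-24, -29), -1047) - 2518991) - 3145895 = ((-32 - 1047)/(-1047 - 9*(-29)) - 2518991) - 3145895 = (-1079/(-1047 + 261) - 2518991) - 3145895 = (-1079/(-786) - 2518991) - 3145895 = (-1/786*(-1079) - 2518991) - 3145895 = (1079/786 - 2518991) - 3145895 = -1979925847/786 - 3145895 = -4452599317/786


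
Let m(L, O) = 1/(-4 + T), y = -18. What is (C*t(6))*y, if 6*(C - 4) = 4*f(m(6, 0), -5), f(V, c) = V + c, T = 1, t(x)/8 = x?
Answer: -384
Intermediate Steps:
t(x) = 8*x
m(L, O) = -1/3 (m(L, O) = 1/(-4 + 1) = 1/(-3) = -1/3)
C = 4/9 (C = 4 + (4*(-1/3 - 5))/6 = 4 + (4*(-16/3))/6 = 4 + (1/6)*(-64/3) = 4 - 32/9 = 4/9 ≈ 0.44444)
(C*t(6))*y = (4*(8*6)/9)*(-18) = ((4/9)*48)*(-18) = (64/3)*(-18) = -384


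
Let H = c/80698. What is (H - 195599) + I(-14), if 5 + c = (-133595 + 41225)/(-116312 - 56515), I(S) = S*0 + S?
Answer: -909391356000521/4648931082 ≈ -1.9561e+5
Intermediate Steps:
I(S) = S (I(S) = 0 + S = S)
c = -257255/57609 (c = -5 + (-133595 + 41225)/(-116312 - 56515) = -5 - 92370/(-172827) = -5 - 92370*(-1/172827) = -5 + 30790/57609 = -257255/57609 ≈ -4.4655)
H = -257255/4648931082 (H = -257255/57609/80698 = -257255/57609*1/80698 = -257255/4648931082 ≈ -5.5336e-5)
(H - 195599) + I(-14) = (-257255/4648931082 - 195599) - 14 = -909326270965373/4648931082 - 14 = -909391356000521/4648931082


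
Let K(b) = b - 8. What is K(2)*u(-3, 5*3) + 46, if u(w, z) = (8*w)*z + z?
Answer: 2116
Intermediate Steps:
K(b) = -8 + b
u(w, z) = z + 8*w*z (u(w, z) = 8*w*z + z = z + 8*w*z)
K(2)*u(-3, 5*3) + 46 = (-8 + 2)*((5*3)*(1 + 8*(-3))) + 46 = -90*(1 - 24) + 46 = -90*(-23) + 46 = -6*(-345) + 46 = 2070 + 46 = 2116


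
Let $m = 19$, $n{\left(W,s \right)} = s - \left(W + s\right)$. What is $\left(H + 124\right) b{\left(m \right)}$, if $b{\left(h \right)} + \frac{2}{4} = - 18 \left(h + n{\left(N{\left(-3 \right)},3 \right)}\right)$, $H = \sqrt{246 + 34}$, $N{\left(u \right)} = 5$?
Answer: $-31310 - 505 \sqrt{70} \approx -35535.0$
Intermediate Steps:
$n{\left(W,s \right)} = - W$ ($n{\left(W,s \right)} = s - \left(W + s\right) = - W$)
$H = 2 \sqrt{70}$ ($H = \sqrt{280} = 2 \sqrt{70} \approx 16.733$)
$b{\left(h \right)} = \frac{179}{2} - 18 h$ ($b{\left(h \right)} = - \frac{1}{2} - 18 \left(h - 5\right) = - \frac{1}{2} - 18 \left(-5 + h\right) = - \frac{1}{2} - \left(-90 + 18 h\right) = \frac{179}{2} - 18 h$)
$\left(H + 124\right) b{\left(m \right)} = \left(2 \sqrt{70} + 124\right) \left(\frac{179}{2} - 342\right) = \left(124 + 2 \sqrt{70}\right) \left(\frac{179}{2} - 342\right) = \left(124 + 2 \sqrt{70}\right) \left(- \frac{505}{2}\right) = -31310 - 505 \sqrt{70}$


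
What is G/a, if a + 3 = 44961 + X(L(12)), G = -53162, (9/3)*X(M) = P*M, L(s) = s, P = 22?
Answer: -26581/22523 ≈ -1.1802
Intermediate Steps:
X(M) = 22*M/3 (X(M) = (22*M)/3 = 22*M/3)
a = 45046 (a = -3 + (44961 + (22/3)*12) = -3 + (44961 + 88) = -3 + 45049 = 45046)
G/a = -53162/45046 = -53162*1/45046 = -26581/22523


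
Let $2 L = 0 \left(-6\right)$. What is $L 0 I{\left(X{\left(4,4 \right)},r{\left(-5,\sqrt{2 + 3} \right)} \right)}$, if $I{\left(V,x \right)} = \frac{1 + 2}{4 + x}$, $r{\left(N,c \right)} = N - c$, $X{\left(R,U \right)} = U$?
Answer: $0$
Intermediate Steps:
$L = 0$ ($L = \frac{0 \left(-6\right)}{2} = \frac{1}{2} \cdot 0 = 0$)
$I{\left(V,x \right)} = \frac{3}{4 + x}$
$L 0 I{\left(X{\left(4,4 \right)},r{\left(-5,\sqrt{2 + 3} \right)} \right)} = 0 \cdot 0 \frac{3}{4 - \left(5 + \sqrt{2 + 3}\right)} = 0 \frac{3}{4 - \left(5 + \sqrt{5}\right)} = 0 \frac{3}{-1 - \sqrt{5}} = 0$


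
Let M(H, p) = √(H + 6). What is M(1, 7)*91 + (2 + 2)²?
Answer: 16 + 91*√7 ≈ 256.76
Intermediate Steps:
M(H, p) = √(6 + H)
M(1, 7)*91 + (2 + 2)² = √(6 + 1)*91 + (2 + 2)² = √7*91 + 4² = 91*√7 + 16 = 16 + 91*√7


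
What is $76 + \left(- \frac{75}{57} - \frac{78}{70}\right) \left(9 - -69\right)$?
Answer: $- \frac{75508}{665} \approx -113.55$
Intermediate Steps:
$76 + \left(- \frac{75}{57} - \frac{78}{70}\right) \left(9 - -69\right) = 76 + \left(\left(-75\right) \frac{1}{57} - \frac{39}{35}\right) \left(9 + 69\right) = 76 + \left(- \frac{25}{19} - \frac{39}{35}\right) 78 = 76 - \frac{126048}{665} = - \frac{75508}{665}$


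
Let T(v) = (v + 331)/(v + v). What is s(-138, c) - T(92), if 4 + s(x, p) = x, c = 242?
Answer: -26551/184 ≈ -144.30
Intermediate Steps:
s(x, p) = -4 + x
T(v) = (331 + v)/(2*v) (T(v) = (331 + v)/((2*v)) = (331 + v)*(1/(2*v)) = (331 + v)/(2*v))
s(-138, c) - T(92) = (-4 - 138) - (331 + 92)/(2*92) = -142 - 423/(2*92) = -142 - 1*423/184 = -142 - 423/184 = -26551/184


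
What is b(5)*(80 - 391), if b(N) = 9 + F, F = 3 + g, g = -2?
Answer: -3110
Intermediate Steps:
F = 1 (F = 3 - 2 = 1)
b(N) = 10 (b(N) = 9 + 1 = 10)
b(5)*(80 - 391) = 10*(80 - 391) = 10*(-311) = -3110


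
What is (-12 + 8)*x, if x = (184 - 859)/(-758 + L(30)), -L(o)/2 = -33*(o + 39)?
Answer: 675/949 ≈ 0.71128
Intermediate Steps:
L(o) = 2574 + 66*o (L(o) = -(-66)*(o + 39) = -(-66)*(39 + o) = -2*(-1287 - 33*o) = 2574 + 66*o)
x = -675/3796 (x = (184 - 859)/(-758 + (2574 + 66*30)) = -675/(-758 + (2574 + 1980)) = -675/(-758 + 4554) = -675/3796 ≈ -0.17782)
(-12 + 8)*x = (-12 + 8)*(-675/3796) = -4*(-675/3796) = 675/949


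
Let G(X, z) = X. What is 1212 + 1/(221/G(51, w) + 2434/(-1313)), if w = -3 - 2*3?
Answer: 11841543/9767 ≈ 1212.4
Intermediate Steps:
w = -9 (w = -3 - 6 = -9)
1212 + 1/(221/G(51, w) + 2434/(-1313)) = 1212 + 1/(221/51 + 2434/(-1313)) = 1212 + 1/(221*(1/51) + 2434*(-1/1313)) = 1212 + 1/(13/3 - 2434/1313) = 1212 + 1/(9767/3939) = 1212 + 3939/9767 = 11841543/9767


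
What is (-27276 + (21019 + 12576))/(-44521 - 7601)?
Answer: -6319/52122 ≈ -0.12123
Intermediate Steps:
(-27276 + (21019 + 12576))/(-44521 - 7601) = (-27276 + 33595)/(-52122) = 6319*(-1/52122) = -6319/52122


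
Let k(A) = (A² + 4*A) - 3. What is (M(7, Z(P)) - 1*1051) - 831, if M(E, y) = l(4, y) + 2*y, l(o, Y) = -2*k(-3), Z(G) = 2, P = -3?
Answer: -1866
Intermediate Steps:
k(A) = -3 + A² + 4*A
l(o, Y) = 12 (l(o, Y) = -2*(-3 + (-3)² + 4*(-3)) = -2*(-3 + 9 - 12) = -2*(-6) = 12)
M(E, y) = 12 + 2*y
(M(7, Z(P)) - 1*1051) - 831 = ((12 + 2*2) - 1*1051) - 831 = ((12 + 4) - 1051) - 831 = (16 - 1051) - 831 = -1035 - 831 = -1866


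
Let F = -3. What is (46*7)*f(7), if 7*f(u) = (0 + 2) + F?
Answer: -46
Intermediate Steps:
f(u) = -⅐ (f(u) = ((0 + 2) - 3)/7 = (2 - 3)/7 = (⅐)*(-1) = -⅐)
(46*7)*f(7) = (46*7)*(-⅐) = 322*(-⅐) = -46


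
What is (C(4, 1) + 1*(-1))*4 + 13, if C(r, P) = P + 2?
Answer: 21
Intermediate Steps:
C(r, P) = 2 + P
(C(4, 1) + 1*(-1))*4 + 13 = ((2 + 1) + 1*(-1))*4 + 13 = (3 - 1)*4 + 13 = 2*4 + 13 = 8 + 13 = 21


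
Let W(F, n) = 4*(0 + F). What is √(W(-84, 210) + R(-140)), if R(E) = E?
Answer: 2*I*√119 ≈ 21.817*I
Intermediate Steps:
W(F, n) = 4*F
√(W(-84, 210) + R(-140)) = √(4*(-84) - 140) = √(-336 - 140) = √(-476) = 2*I*√119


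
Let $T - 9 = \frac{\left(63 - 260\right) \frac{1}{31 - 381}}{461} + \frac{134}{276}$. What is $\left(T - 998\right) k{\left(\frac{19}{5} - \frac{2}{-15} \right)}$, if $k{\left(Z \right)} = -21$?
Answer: $\frac{5502633266}{265075} \approx 20759.0$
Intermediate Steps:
$T = \frac{52808584}{5566575}$ ($T = 9 + \left(\frac{\left(63 - 260\right) \frac{1}{31 - 381}}{461} + \frac{134}{276}\right) = 9 + \left(- \frac{197}{-350} \cdot \frac{1}{461} + 134 \cdot \frac{1}{276}\right) = 9 + \left(\left(-197\right) \left(- \frac{1}{350}\right) \frac{1}{461} + \frac{67}{138}\right) = 9 + \left(\frac{197}{350} \cdot \frac{1}{461} + \frac{67}{138}\right) = 9 + \left(\frac{197}{161350} + \frac{67}{138}\right) = 9 + \frac{2709409}{5566575} = \frac{52808584}{5566575} \approx 9.4867$)
$\left(T - 998\right) k{\left(\frac{19}{5} - \frac{2}{-15} \right)} = \left(\frac{52808584}{5566575} - 998\right) \left(-21\right) = \left(- \frac{5502633266}{5566575}\right) \left(-21\right) = \frac{5502633266}{265075}$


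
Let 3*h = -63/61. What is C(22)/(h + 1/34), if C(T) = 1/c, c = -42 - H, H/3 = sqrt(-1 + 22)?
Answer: 4148/48975 - 2074*sqrt(21)/342825 ≈ 0.056973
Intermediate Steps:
H = 3*sqrt(21) (H = 3*sqrt(-1 + 22) = 3*sqrt(21) ≈ 13.748)
c = -42 - 3*sqrt(21) ≈ -55.748
h = -21/61 (h = (-63/61)/3 = (-1*63/61)/3 = (1/3)*(-63/61) = -21/61 ≈ -0.34426)
C(T) = 1/(-42 - 3*sqrt(21))
C(22)/(h + 1/34) = (-2/75 + sqrt(21)/525)/(-21/61 + 1/34) = (-2/75 + sqrt(21)/525)/(-653/2074) = -2074*(-2/75 + sqrt(21)/525)/653 = 4148/48975 - 2074*sqrt(21)/342825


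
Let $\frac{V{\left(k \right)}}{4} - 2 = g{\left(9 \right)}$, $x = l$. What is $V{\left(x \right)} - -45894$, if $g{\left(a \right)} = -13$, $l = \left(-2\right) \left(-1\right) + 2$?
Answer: $45850$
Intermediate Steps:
$l = 4$ ($l = 2 + 2 = 4$)
$x = 4$
$V{\left(k \right)} = -44$ ($V{\left(k \right)} = 8 + 4 \left(-13\right) = 8 - 52 = -44$)
$V{\left(x \right)} - -45894 = -44 - -45894 = -44 + 45894 = 45850$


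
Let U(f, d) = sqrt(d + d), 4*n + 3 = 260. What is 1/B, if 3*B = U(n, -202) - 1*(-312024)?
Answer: 234018/24339744245 - 3*I*sqrt(101)/48679488490 ≈ 9.6146e-6 - 6.1935e-10*I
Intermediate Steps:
n = 257/4 (n = -3/4 + (1/4)*260 = -3/4 + 65 = 257/4 ≈ 64.250)
U(f, d) = sqrt(2)*sqrt(d) (U(f, d) = sqrt(2*d) = sqrt(2)*sqrt(d))
B = 104008 + 2*I*sqrt(101)/3 (B = (sqrt(2)*sqrt(-202) - 1*(-312024))/3 = (sqrt(2)*(I*sqrt(202)) + 312024)/3 = (2*I*sqrt(101) + 312024)/3 = (312024 + 2*I*sqrt(101))/3 = 104008 + 2*I*sqrt(101)/3 ≈ 1.0401e+5 + 6.6999*I)
1/B = 1/(104008 + 2*I*sqrt(101)/3)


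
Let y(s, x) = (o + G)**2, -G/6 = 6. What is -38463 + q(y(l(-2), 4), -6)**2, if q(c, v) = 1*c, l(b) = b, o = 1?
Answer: 1462162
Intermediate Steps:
G = -36 (G = -6*6 = -36)
y(s, x) = 1225 (y(s, x) = (1 - 36)**2 = (-35)**2 = 1225)
q(c, v) = c
-38463 + q(y(l(-2), 4), -6)**2 = -38463 + 1225**2 = -38463 + 1500625 = 1462162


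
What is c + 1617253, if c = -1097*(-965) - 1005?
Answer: 2674853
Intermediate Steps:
c = 1057600 (c = 1058605 - 1005 = 1057600)
c + 1617253 = 1057600 + 1617253 = 2674853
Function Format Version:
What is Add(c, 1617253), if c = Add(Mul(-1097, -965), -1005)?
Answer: 2674853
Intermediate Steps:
c = 1057600 (c = Add(1058605, -1005) = 1057600)
Add(c, 1617253) = Add(1057600, 1617253) = 2674853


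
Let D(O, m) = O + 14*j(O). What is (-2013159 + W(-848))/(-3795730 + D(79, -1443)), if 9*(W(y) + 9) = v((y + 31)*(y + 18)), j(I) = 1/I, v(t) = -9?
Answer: 159040351/299856415 ≈ 0.53039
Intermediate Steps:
D(O, m) = O + 14/O
W(y) = -10 (W(y) = -9 + (1/9)*(-9) = -9 - 1 = -10)
(-2013159 + W(-848))/(-3795730 + D(79, -1443)) = (-2013159 - 10)/(-3795730 + (79 + 14/79)) = -2013169/(-3795730 + (79 + 14*(1/79))) = -2013169/(-3795730 + (79 + 14/79)) = -2013169/(-3795730 + 6255/79) = -2013169/(-299856415/79) = -2013169*(-79/299856415) = 159040351/299856415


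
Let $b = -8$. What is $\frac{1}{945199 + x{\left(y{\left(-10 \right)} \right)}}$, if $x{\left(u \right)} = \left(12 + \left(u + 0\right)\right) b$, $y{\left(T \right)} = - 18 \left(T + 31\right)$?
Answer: $\frac{1}{948127} \approx 1.0547 \cdot 10^{-6}$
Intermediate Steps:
$y{\left(T \right)} = -558 - 18 T$ ($y{\left(T \right)} = - 18 \left(31 + T\right) = -558 - 18 T$)
$x{\left(u \right)} = -96 - 8 u$ ($x{\left(u \right)} = \left(12 + \left(u + 0\right)\right) \left(-8\right) = \left(12 + u\right) \left(-8\right) = -96 - 8 u$)
$\frac{1}{945199 + x{\left(y{\left(-10 \right)} \right)}} = \frac{1}{945199 - \left(96 + 8 \left(-558 - -180\right)\right)} = \frac{1}{945199 - \left(96 + 8 \left(-558 + 180\right)\right)} = \frac{1}{945199 - -2928} = \frac{1}{945199 + \left(-96 + 3024\right)} = \frac{1}{945199 + 2928} = \frac{1}{948127}$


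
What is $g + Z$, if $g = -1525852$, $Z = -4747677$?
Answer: $-6273529$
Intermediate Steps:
$g + Z = -1525852 - 4747677 = -6273529$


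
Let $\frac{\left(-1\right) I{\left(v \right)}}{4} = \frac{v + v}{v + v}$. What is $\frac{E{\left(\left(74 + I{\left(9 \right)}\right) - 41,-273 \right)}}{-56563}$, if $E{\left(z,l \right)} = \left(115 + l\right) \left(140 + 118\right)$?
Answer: $\frac{40764}{56563} \approx 0.72068$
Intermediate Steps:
$I{\left(v \right)} = -4$ ($I{\left(v \right)} = - 4 \frac{v + v}{v + v} = - 4 \frac{2 v}{2 v} = - 4 \cdot 2 v \frac{1}{2 v} = \left(-4\right) 1 = -4$)
$E{\left(z,l \right)} = 29670 + 258 l$ ($E{\left(z,l \right)} = \left(115 + l\right) 258 = 29670 + 258 l$)
$\frac{E{\left(\left(74 + I{\left(9 \right)}\right) - 41,-273 \right)}}{-56563} = \frac{29670 + 258 \left(-273\right)}{-56563} = \left(29670 - 70434\right) \left(- \frac{1}{56563}\right) = \left(-40764\right) \left(- \frac{1}{56563}\right) = \frac{40764}{56563}$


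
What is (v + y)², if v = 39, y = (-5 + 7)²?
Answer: 1849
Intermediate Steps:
y = 4 (y = 2² = 4)
(v + y)² = (39 + 4)² = 43² = 1849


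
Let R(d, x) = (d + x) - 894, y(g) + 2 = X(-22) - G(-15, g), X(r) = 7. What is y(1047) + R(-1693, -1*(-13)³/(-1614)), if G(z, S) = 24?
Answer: -4208281/1614 ≈ -2607.4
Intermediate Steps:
y(g) = -19 (y(g) = -2 + (7 - 1*24) = -2 + (7 - 24) = -2 - 17 = -19)
R(d, x) = -894 + d + x
y(1047) + R(-1693, -1*(-13)³/(-1614)) = -19 + (-894 - 1693 - 1*(-13)³/(-1614)) = -19 + (-894 - 1693 - 1*(-2197)*(-1/1614)) = -19 + (-894 - 1693 + 2197*(-1/1614)) = -19 + (-894 - 1693 - 2197/1614) = -19 - 4177615/1614 = -4208281/1614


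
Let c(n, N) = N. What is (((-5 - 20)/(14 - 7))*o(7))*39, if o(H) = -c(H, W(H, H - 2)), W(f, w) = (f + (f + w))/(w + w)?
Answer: 3705/14 ≈ 264.64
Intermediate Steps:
W(f, w) = (w + 2*f)/(2*w) (W(f, w) = (w + 2*f)/((2*w)) = (w + 2*f)*(1/(2*w)) = (w + 2*f)/(2*w))
o(H) = -(-1 + 3*H/2)/(-2 + H) (o(H) = -(H + (H - 2)/2)/(H - 2) = -(H + (-2 + H)/2)/(-2 + H) = -(H + (-1 + H/2))/(-2 + H) = -(-1 + 3*H/2)/(-2 + H))
(((-5 - 20)/(14 - 7))*o(7))*39 = (((-5 - 20)/(14 - 7))*((2 - 3*7)/(2*(-2 + 7))))*39 = ((-25/7)*((½)*(2 - 21)/5))*39 = ((-25*⅐)*((½)*(⅕)*(-19)))*39 = -25/7*(-19/10)*39 = (95/14)*39 = 3705/14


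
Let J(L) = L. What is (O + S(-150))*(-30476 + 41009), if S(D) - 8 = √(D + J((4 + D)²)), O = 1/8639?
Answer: 727967229/8639 + 10533*√21166 ≈ 1.6167e+6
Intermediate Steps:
O = 1/8639 ≈ 0.00011575
S(D) = 8 + √(D + (4 + D)²)
(O + S(-150))*(-30476 + 41009) = (1/8639 + (8 + √(-150 + (4 - 150)²)))*(-30476 + 41009) = (1/8639 + (8 + √(-150 + (-146)²)))*10533 = (1/8639 + (8 + √(-150 + 21316)))*10533 = (1/8639 + (8 + √21166))*10533 = (69113/8639 + √21166)*10533 = 727967229/8639 + 10533*√21166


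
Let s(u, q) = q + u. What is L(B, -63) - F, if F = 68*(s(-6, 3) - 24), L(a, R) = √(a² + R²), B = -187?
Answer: 1836 + √38938 ≈ 2033.3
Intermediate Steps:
L(a, R) = √(R² + a²)
F = -1836 (F = 68*((3 - 6) - 24) = 68*(-3 - 24) = 68*(-27) = -1836)
L(B, -63) - F = √((-63)² + (-187)²) - 1*(-1836) = √(3969 + 34969) + 1836 = √38938 + 1836 = 1836 + √38938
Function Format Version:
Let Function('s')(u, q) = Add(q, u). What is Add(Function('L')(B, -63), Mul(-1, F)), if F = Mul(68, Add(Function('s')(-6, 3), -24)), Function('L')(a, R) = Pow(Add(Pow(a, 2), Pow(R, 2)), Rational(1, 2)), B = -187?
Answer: Add(1836, Pow(38938, Rational(1, 2))) ≈ 2033.3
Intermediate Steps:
Function('L')(a, R) = Pow(Add(Pow(R, 2), Pow(a, 2)), Rational(1, 2))
F = -1836 (F = Mul(68, Add(Add(3, -6), -24)) = Mul(68, Add(-3, -24)) = Mul(68, -27) = -1836)
Add(Function('L')(B, -63), Mul(-1, F)) = Add(Pow(Add(Pow(-63, 2), Pow(-187, 2)), Rational(1, 2)), Mul(-1, -1836)) = Add(Pow(Add(3969, 34969), Rational(1, 2)), 1836) = Add(Pow(38938, Rational(1, 2)), 1836) = Add(1836, Pow(38938, Rational(1, 2)))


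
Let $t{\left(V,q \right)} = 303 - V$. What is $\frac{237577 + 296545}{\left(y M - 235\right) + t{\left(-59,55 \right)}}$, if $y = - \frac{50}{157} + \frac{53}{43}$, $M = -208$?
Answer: $- \frac{3605857622}{426191} \approx -8460.7$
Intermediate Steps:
$y = \frac{6171}{6751}$ ($y = \left(-50\right) \frac{1}{157} + 53 \cdot \frac{1}{43} = - \frac{50}{157} + \frac{53}{43} = \frac{6171}{6751} \approx 0.91409$)
$\frac{237577 + 296545}{\left(y M - 235\right) + t{\left(-59,55 \right)}} = \frac{237577 + 296545}{\left(\frac{6171}{6751} \left(-208\right) - 235\right) + \left(303 - -59\right)} = \frac{534122}{\left(- \frac{1283568}{6751} - 235\right) + \left(303 + 59\right)} = \frac{534122}{- \frac{2870053}{6751} + 362} = \frac{534122}{- \frac{426191}{6751}} = 534122 \left(- \frac{6751}{426191}\right) = - \frac{3605857622}{426191}$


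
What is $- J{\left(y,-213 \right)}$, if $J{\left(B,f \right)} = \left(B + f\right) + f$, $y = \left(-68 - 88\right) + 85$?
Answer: $497$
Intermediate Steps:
$y = -71$ ($y = \left(-68 - 88\right) + 85 = -156 + 85 = -71$)
$J{\left(B,f \right)} = B + 2 f$
$- J{\left(y,-213 \right)} = - (-71 + 2 \left(-213\right)) = - (-71 - 426) = \left(-1\right) \left(-497\right) = 497$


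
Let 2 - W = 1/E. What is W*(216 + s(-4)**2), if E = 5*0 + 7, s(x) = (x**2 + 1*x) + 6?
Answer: 7020/7 ≈ 1002.9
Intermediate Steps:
s(x) = 6 + x + x**2 (s(x) = (x**2 + x) + 6 = (x + x**2) + 6 = 6 + x + x**2)
E = 7 (E = 0 + 7 = 7)
W = 13/7 (W = 2 - 1/7 = 13/7 ≈ 1.8571)
W*(216 + s(-4)**2) = 13*(216 + (6 - 4 + (-4)**2)**2)/7 = 13*(216 + (6 - 4 + 16)**2)/7 = 13*(216 + 18**2)/7 = 13*(216 + 324)/7 = (13/7)*540 = 7020/7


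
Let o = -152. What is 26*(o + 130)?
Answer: -572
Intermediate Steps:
26*(o + 130) = 26*(-152 + 130) = 26*(-22) = -572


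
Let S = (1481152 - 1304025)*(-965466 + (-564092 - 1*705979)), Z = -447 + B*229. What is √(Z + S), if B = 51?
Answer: 3*I*√43997105663 ≈ 6.2927e+5*I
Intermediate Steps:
Z = 11232 (Z = -447 + 51*229 = -447 + 11679 = 11232)
S = -395973962199 (S = 177127*(-965466 + (-564092 - 705979)) = 177127*(-965466 - 1270071) = 177127*(-2235537) = -395973962199)
√(Z + S) = √(11232 - 395973962199) = √(-395973950967) = 3*I*√43997105663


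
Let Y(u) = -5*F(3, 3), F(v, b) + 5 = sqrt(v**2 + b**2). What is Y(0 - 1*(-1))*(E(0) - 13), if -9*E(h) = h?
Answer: -325 + 195*sqrt(2) ≈ -49.228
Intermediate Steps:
E(h) = -h/9
F(v, b) = -5 + sqrt(b**2 + v**2) (F(v, b) = -5 + sqrt(v**2 + b**2) = -5 + sqrt(b**2 + v**2))
Y(u) = 25 - 15*sqrt(2) (Y(u) = -5*(-5 + sqrt(3**2 + 3**2)) = -5*(-5 + sqrt(9 + 9)) = -5*(-5 + sqrt(18)) = -5*(-5 + 3*sqrt(2)) = 25 - 15*sqrt(2))
Y(0 - 1*(-1))*(E(0) - 13) = (25 - 15*sqrt(2))*(-1/9*0 - 13) = (25 - 15*sqrt(2))*(0 - 13) = (25 - 15*sqrt(2))*(-13) = -325 + 195*sqrt(2)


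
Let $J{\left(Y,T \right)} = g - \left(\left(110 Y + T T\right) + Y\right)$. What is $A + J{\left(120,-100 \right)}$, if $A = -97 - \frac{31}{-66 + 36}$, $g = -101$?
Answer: $- \frac{705509}{30} \approx -23517.0$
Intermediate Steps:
$J{\left(Y,T \right)} = -101 - T^{2} - 111 Y$ ($J{\left(Y,T \right)} = -101 - \left(\left(110 Y + T T\right) + Y\right) = -101 - \left(\left(110 Y + T^{2}\right) + Y\right) = -101 - \left(\left(T^{2} + 110 Y\right) + Y\right) = -101 - \left(T^{2} + 111 Y\right) = -101 - T^{2} - 111 Y$)
$A = - \frac{2879}{30}$ ($A = -97 - \frac{31}{-30} = -97 - - \frac{31}{30} = -97 + \frac{31}{30} = - \frac{2879}{30} \approx -95.967$)
$A + J{\left(120,-100 \right)} = - \frac{2879}{30} - 23421 = - \frac{705509}{30}$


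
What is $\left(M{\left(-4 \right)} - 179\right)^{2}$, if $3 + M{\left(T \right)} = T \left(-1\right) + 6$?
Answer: $29584$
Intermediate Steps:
$M{\left(T \right)} = 3 - T$ ($M{\left(T \right)} = -3 + \left(T \left(-1\right) + 6\right) = -3 - \left(-6 + T\right) = 3 - T$)
$\left(M{\left(-4 \right)} - 179\right)^{2} = \left(\left(3 - -4\right) - 179\right)^{2} = \left(\left(3 + 4\right) - 179\right)^{2} = \left(7 - 179\right)^{2} = \left(-172\right)^{2} = 29584$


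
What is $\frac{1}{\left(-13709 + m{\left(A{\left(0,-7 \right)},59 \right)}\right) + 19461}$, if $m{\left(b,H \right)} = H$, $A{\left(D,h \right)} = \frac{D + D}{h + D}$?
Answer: $\frac{1}{5811} \approx 0.00017209$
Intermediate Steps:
$A{\left(D,h \right)} = \frac{2 D}{D + h}$
$\frac{1}{\left(-13709 + m{\left(A{\left(0,-7 \right)},59 \right)}\right) + 19461} = \frac{1}{\left(-13709 + 59\right) + 19461} = \frac{1}{-13650 + 19461} = \frac{1}{5811}$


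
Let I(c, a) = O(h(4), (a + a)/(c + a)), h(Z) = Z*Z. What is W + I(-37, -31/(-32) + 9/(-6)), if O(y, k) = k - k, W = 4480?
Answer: 4480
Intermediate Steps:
h(Z) = Z²
O(y, k) = 0
I(c, a) = 0
W + I(-37, -31/(-32) + 9/(-6)) = 4480 + 0 = 4480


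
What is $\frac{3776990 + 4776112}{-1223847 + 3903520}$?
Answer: $\frac{8553102}{2679673} \approx 3.1918$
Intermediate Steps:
$\frac{3776990 + 4776112}{-1223847 + 3903520} = \frac{8553102}{2679673}$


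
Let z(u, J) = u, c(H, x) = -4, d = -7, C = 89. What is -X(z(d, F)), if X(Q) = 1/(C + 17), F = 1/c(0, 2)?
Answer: -1/106 ≈ -0.0094340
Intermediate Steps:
F = -¼ (F = 1/(-4) = -¼ ≈ -0.25000)
X(Q) = 1/106 (X(Q) = 1/(89 + 17) = 1/106)
-X(z(d, F)) = -1*1/106 = -1/106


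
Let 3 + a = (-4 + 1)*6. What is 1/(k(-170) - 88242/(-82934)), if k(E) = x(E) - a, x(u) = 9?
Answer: 41467/1288131 ≈ 0.032192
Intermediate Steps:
a = -21 (a = -3 + (-4 + 1)*6 = -3 - 3*6 = -3 - 18 = -21)
k(E) = 30 (k(E) = 9 - 1*(-21) = 9 + 21 = 30)
1/(k(-170) - 88242/(-82934)) = 1/(30 - 88242/(-82934)) = 1/(30 - 88242*(-1/82934)) = 1/(30 + 44121/41467) = 1/(1288131/41467) = 41467/1288131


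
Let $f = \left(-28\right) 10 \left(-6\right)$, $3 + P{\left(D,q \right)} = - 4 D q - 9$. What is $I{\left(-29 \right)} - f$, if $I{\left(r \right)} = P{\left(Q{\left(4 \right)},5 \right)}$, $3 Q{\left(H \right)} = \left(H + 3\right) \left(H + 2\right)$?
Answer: $-1972$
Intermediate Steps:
$Q{\left(H \right)} = \frac{\left(2 + H\right) \left(3 + H\right)}{3}$ ($Q{\left(H \right)} = \frac{\left(H + 3\right) \left(H + 2\right)}{3} = \frac{\left(3 + H\right) \left(2 + H\right)}{3} = \frac{\left(2 + H\right) \left(3 + H\right)}{3}$)
$P{\left(D,q \right)} = -12 - 4 D q$ ($P{\left(D,q \right)} = -3 + \left(- 4 D q - 9\right) = -3 - \left(9 + 4 D q\right) = -12 - 4 D q$)
$f = 1680$ ($f = \left(-280\right) \left(-6\right) = 1680$)
$I{\left(r \right)} = -292$ ($I{\left(r \right)} = -12 - 4 \left(2 + \frac{4^{2}}{3} + \frac{5}{3} \cdot 4\right) 5 = -12 - 4 \left(2 + \frac{1}{3} \cdot 16 + \frac{20}{3}\right) 5 = -12 - 4 \left(2 + \frac{16}{3} + \frac{20}{3}\right) 5 = -12 - 56 \cdot 5 = -12 - 280 = -292$)
$I{\left(-29 \right)} - f = -292 - 1680 = -1972$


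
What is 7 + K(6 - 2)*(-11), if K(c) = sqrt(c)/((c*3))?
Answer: 31/6 ≈ 5.1667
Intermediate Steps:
K(c) = 1/(3*sqrt(c)) (K(c) = sqrt(c)/((3*c)) = (1/(3*c))*sqrt(c) = 1/(3*sqrt(c)))
7 + K(6 - 2)*(-11) = 7 + (1/(3*sqrt(6 - 2)))*(-11) = 7 + (1/(3*sqrt(4)))*(-11) = 7 + ((1/3)*(1/2))*(-11) = 7 + (1/6)*(-11) = 7 - 11/6 = 31/6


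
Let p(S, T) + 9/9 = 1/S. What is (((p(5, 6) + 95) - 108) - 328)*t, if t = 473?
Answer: -808357/5 ≈ -1.6167e+5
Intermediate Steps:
p(S, T) = -1 + 1/S
(((p(5, 6) + 95) - 108) - 328)*t = ((((1 - 1*5)/5 + 95) - 108) - 328)*473 = ((((1 - 5)/5 + 95) - 108) - 328)*473 = ((((⅕)*(-4) + 95) - 108) - 328)*473 = (((-⅘ + 95) - 108) - 328)*473 = ((471/5 - 108) - 328)*473 = (-69/5 - 328)*473 = -1709/5*473 = -808357/5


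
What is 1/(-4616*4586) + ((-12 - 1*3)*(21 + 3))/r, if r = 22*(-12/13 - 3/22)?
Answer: 33023602459/2138066576 ≈ 15.446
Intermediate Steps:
r = -303/13 (r = 22*(-12*1/13 - 3*1/22) = 22*(-12/13 - 3/22) = 22*(-303/286) = -303/13 ≈ -23.308)
1/(-4616*4586) + ((-12 - 1*3)*(21 + 3))/r = 1/(-4616*4586) + ((-12 - 1*3)*(21 + 3))/(-303/13) = -1/4616*1/4586 + ((-12 - 3)*24)*(-13/303) = -1/21168976 - 15*24*(-13/303) = -1/21168976 - 360*(-13/303) = -1/21168976 + 1560/101 = 33023602459/2138066576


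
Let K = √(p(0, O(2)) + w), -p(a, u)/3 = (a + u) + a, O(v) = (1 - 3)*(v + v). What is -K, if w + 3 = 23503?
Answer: -2*√5881 ≈ -153.38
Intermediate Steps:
w = 23500 (w = -3 + 23503 = 23500)
O(v) = -4*v
p(a, u) = -6*a - 3*u (p(a, u) = -3*((a + u) + a) = -3*(u + 2*a) = -6*a - 3*u)
K = 2*√5881 (K = √((-6*0 - (-12)*2) + 23500) = √((0 - 3*(-8)) + 23500) = √((0 + 24) + 23500) = √(24 + 23500) = √23524 = 2*√5881 ≈ 153.38)
-K = -2*√5881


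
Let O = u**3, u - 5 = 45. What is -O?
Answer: -125000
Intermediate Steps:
u = 50 (u = 5 + 45 = 50)
O = 125000 (O = 50**3 = 125000)
-O = -1*125000 = -125000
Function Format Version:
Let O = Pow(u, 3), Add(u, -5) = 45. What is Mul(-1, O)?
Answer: -125000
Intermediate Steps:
u = 50 (u = Add(5, 45) = 50)
O = 125000 (O = Pow(50, 3) = 125000)
Mul(-1, O) = Mul(-1, 125000) = -125000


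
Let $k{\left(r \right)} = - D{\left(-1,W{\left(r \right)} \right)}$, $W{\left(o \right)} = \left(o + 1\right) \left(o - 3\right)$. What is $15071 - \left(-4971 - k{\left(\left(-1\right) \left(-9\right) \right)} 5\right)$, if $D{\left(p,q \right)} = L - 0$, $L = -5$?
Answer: $20067$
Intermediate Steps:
$W{\left(o \right)} = \left(1 + o\right) \left(-3 + o\right)$
$D{\left(p,q \right)} = -5$ ($D{\left(p,q \right)} = -5 - 0 = -5 + 0 = -5$)
$k{\left(r \right)} = 5$ ($k{\left(r \right)} = \left(-1\right) \left(-5\right) = 5$)
$15071 - \left(-4971 - k{\left(\left(-1\right) \left(-9\right) \right)} 5\right) = 15071 - \left(-4971 - 5 \cdot 5\right) = 15071 - \left(-4971 - 25\right) = 15071 - -4996 = 15071 + 4996 = 20067$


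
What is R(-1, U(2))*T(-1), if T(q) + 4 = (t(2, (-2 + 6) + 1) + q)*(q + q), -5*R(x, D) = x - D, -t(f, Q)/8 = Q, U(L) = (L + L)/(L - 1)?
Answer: 78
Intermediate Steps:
U(L) = 2*L/(-1 + L) (U(L) = (2*L)/(-1 + L) = 2*L/(-1 + L))
t(f, Q) = -8*Q
R(x, D) = -x/5 + D/5 (R(x, D) = -(x - D)/5 = -x/5 + D/5)
T(q) = -4 + 2*q*(-40 + q) (T(q) = -4 + (-8*((-2 + 6) + 1) + q)*(q + q) = -4 + (-8*(4 + 1) + q)*(2*q) = -4 + (-8*5 + q)*(2*q) = -4 + (-40 + q)*(2*q) = -4 + 2*q*(-40 + q))
R(-1, U(2))*T(-1) = (-⅕*(-1) + (2*2/(-1 + 2))/5)*(-4 - 80*(-1) + 2*(-1)²) = (⅕ + (2*2/1)/5)*(-4 + 80 + 2*1) = (⅕ + (2*2*1)/5)*(-4 + 80 + 2) = (⅕ + (⅕)*4)*78 = (⅕ + ⅘)*78 = 1*78 = 78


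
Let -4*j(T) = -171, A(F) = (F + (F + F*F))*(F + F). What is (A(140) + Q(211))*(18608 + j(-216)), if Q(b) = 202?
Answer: 207642604503/2 ≈ 1.0382e+11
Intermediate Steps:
A(F) = 2*F*(F² + 2*F) (A(F) = (F + (F + F²))*(2*F) = (F² + 2*F)*(2*F) = 2*F*(F² + 2*F))
j(T) = 171/4 (j(T) = -¼*(-171) = 171/4)
(A(140) + Q(211))*(18608 + j(-216)) = (2*140²*(2 + 140) + 202)*(18608 + 171/4) = (2*19600*142 + 202)*(74603/4) = (5566400 + 202)*(74603/4) = 5566602*(74603/4) = 207642604503/2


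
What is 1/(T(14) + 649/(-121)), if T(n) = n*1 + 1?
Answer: 11/106 ≈ 0.10377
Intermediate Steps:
T(n) = 1 + n (T(n) = n + 1 = 1 + n)
1/(T(14) + 649/(-121)) = 1/((1 + 14) + 649/(-121)) = 1/(15 + 649*(-1/121)) = 1/(15 - 59/11) = 1/(106/11) = 11/106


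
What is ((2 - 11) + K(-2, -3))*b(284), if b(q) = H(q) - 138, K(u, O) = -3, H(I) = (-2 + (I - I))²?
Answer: 1608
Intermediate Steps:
H(I) = 4 (H(I) = (-2 + 0)² = (-2)² = 4)
b(q) = -134 (b(q) = 4 - 138 = -134)
((2 - 11) + K(-2, -3))*b(284) = ((2 - 11) - 3)*(-134) = (-9 - 3)*(-134) = -12*(-134) = 1608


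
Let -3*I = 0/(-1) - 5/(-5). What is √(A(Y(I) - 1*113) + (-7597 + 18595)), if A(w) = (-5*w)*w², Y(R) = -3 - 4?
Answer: 3*√961222 ≈ 2941.3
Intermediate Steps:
I = -⅓ (I = -(0/(-1) - 5/(-5))/3 = -(0*(-1) - 5*(-⅕))/3 = -(0 + 1)/3 = -⅓*1 = -⅓ ≈ -0.33333)
Y(R) = -7
A(w) = -5*w³
√(A(Y(I) - 1*113) + (-7597 + 18595)) = √(-5*(-7 - 1*113)³ + (-7597 + 18595)) = √(-5*(-7 - 113)³ + 10998) = √(-5*(-120)³ + 10998) = √(-5*(-1728000) + 10998) = √(8640000 + 10998) = √8650998 = 3*√961222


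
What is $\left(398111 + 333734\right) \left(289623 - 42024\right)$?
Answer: $181204090155$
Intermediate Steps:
$\left(398111 + 333734\right) \left(289623 - 42024\right) = 731845 \cdot 247599 = 181204090155$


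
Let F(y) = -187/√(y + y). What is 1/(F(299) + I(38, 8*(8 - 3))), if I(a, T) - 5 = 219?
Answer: 133952/29970279 + 187*√598/29970279 ≈ 0.0046221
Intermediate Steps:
I(a, T) = 224 (I(a, T) = 5 + 219 = 224)
F(y) = -187*√2/(2*√y)
1/(F(299) + I(38, 8*(8 - 3))) = 1/(-187*√2/(2*√299) + 224) = 1/(-187*√2*√299/299/2 + 224) = 1/(-187*√598/598 + 224) = 1/(224 - 187*√598/598)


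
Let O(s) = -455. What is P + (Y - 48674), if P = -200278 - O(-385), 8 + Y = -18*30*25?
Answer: -262005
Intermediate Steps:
Y = -13508 (Y = -8 - 18*30*25 = -8 - 540*25 = -8 - 13500 = -13508)
P = -199823 (P = -200278 - 1*(-455) = -200278 + 455 = -199823)
P + (Y - 48674) = -199823 + (-13508 - 48674) = -199823 - 62182 = -262005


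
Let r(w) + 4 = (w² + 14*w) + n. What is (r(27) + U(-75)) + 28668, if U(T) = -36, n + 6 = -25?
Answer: 29704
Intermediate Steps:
n = -31 (n = -6 - 25 = -31)
r(w) = -35 + w² + 14*w (r(w) = -4 + ((w² + 14*w) - 31) = -4 + (-31 + w² + 14*w) = -35 + w² + 14*w)
(r(27) + U(-75)) + 28668 = ((-35 + 27² + 14*27) - 36) + 28668 = ((-35 + 729 + 378) - 36) + 28668 = (1072 - 36) + 28668 = 1036 + 28668 = 29704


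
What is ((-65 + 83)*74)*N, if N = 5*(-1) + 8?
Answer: 3996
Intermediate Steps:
N = 3 (N = -5 + 8 = 3)
((-65 + 83)*74)*N = ((-65 + 83)*74)*3 = (18*74)*3 = 1332*3 = 3996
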